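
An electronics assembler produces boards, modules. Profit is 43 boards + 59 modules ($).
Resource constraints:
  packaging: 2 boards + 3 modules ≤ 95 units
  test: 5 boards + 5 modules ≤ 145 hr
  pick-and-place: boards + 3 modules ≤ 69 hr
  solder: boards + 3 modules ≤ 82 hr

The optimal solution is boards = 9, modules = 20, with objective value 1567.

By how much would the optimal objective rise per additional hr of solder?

Binding: test and pick-and-place. Non-binding: packaging (17 unused), solder (13 unused).
Slack constraints have shadow price 0 (complementary slackness).
Dual feasibility on the basic columns requires 5·y_test + 1·y_pick-and-place = 43, 5·y_test + 3·y_pick-and-place = 59.
Solving: y_test = 7, y_pick-and-place = 8.
Shadow price of solder = 0.

0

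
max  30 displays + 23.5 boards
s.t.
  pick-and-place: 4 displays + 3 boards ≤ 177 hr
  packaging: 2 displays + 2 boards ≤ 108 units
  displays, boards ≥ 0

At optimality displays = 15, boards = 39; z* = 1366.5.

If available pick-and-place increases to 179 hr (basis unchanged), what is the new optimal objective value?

Check each constraint at x*: pick-and-place 177/177 (tight); packaging 108/108 (tight).
The binding rows give the dual system: 4·y_pick-and-place + 2·y_packaging = 30 and 3·y_pick-and-place + 2·y_packaging = 23.5.
This yields shadow prices y_pick-and-place = 6.5, y_packaging = 2.
Δz = y_pick-and-place·Δb = 6.5 × (2) = 13, so new z* = 1366.5 + 13 = 1379.5.

1379.5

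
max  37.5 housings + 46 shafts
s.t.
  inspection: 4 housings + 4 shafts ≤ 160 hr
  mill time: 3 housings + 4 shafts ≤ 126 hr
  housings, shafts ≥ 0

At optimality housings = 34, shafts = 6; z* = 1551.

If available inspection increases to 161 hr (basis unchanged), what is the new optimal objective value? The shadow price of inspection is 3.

1554

Δb = 1, so new z* = 1551 + (3)·(1) = 1551 + 3 = 1554.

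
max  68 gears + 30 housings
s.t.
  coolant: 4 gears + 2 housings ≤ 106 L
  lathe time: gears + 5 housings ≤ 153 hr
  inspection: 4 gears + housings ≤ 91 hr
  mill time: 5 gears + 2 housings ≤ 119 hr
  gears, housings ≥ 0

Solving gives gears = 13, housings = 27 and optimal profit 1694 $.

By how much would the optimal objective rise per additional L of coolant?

7

Binding: coolant and mill time. Non-binding: lathe time (5 unused), inspection (12 unused).
Since lathe time, inspection are not tight, their duals are 0.
The binding rows give the dual system: 4·y_coolant + 5·y_mill time = 68 and 2·y_coolant + 2·y_mill time = 30.
This yields shadow prices y_coolant = 7, y_mill time = 8.
Shadow price of coolant = 7.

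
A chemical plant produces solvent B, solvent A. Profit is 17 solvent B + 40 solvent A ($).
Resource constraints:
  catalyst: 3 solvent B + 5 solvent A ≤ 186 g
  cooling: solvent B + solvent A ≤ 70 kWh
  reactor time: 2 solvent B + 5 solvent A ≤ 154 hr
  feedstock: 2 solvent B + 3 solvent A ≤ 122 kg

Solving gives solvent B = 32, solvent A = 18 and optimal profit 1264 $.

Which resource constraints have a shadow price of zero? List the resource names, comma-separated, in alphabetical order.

catalyst: 186/186 (binding)
cooling: 50/70 (slack 20)
reactor time: 154/154 (binding)
feedstock: 118/122 (slack 4)
By complementary slackness, a constraint with positive slack has shadow price 0 → cooling, feedstock.

cooling, feedstock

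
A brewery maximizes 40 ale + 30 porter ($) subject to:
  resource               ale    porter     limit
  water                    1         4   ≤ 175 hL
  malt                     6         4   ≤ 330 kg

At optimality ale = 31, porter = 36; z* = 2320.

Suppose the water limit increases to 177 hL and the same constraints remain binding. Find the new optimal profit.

2322

Check each constraint at x*: water 175/175 (tight); malt 330/330 (tight).
From A_Bᵀ y = c: 1·y_water + 6·y_malt = 40; 4·y_water + 4·y_malt = 30.
→ y_water = 1 and y_malt = 6.5.
Δz = y_water·Δb = 1 × (2) = 2, so new z* = 2320 + 2 = 2322.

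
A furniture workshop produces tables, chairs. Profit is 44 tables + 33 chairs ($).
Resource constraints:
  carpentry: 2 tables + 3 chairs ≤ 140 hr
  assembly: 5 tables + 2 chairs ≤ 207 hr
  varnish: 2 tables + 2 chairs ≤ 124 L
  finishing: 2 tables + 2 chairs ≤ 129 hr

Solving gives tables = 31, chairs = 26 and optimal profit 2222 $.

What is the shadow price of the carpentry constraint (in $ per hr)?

7

At the optimum: carpentry uses 140 of 140 (binding); assembly uses 207 of 207 (binding); varnish uses 114 of 124 (slack = 10); finishing uses 114 of 129 (slack = 15).
By complementary slackness, y = 0 for the non-binding constraints.
Dual feasibility on the basic columns requires 2·y_carpentry + 5·y_assembly = 44, 3·y_carpentry + 2·y_assembly = 33.
→ y_carpentry = 7 and y_assembly = 6.
Shadow price of carpentry = 7.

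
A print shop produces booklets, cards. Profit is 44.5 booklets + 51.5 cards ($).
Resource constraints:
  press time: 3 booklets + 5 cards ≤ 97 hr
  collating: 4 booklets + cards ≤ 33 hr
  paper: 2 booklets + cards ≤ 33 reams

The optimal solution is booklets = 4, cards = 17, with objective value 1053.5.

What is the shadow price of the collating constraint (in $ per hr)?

4

Check each constraint at x*: press time 97/97 (tight); collating 33/33 (tight); paper 25/33 (slack 8).
Slack constraints have shadow price 0 (complementary slackness).
The binding rows give the dual system: 3·y_press time + 4·y_collating = 44.5 and 5·y_press time + 1·y_collating = 51.5.
→ y_press time = 9.5 and y_collating = 4.
Shadow price of collating = 4.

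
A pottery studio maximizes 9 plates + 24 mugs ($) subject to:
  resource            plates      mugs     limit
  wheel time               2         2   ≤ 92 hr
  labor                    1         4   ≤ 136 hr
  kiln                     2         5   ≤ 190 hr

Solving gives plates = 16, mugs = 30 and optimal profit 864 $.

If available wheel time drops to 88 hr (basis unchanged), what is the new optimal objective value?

Binding: wheel time and labor. Non-binding: kiln (8 unused).
Slack constraints have shadow price 0 (complementary slackness).
From A_Bᵀ y = c: 2·y_wheel time + 1·y_labor = 9; 2·y_wheel time + 4·y_labor = 24.
Solving: y_wheel time = 2, y_labor = 5.
Δz = y_wheel time·Δb = 2 × (-4) = -8, so new z* = 864 − 8 = 856.

856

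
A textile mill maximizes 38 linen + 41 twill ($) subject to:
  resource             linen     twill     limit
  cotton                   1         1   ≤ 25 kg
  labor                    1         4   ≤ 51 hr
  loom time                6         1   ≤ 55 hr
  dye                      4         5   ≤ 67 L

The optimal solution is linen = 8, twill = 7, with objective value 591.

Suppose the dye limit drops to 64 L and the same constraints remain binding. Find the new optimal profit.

567

Binding: loom time and dye. Non-binding: cotton (10 unused), labor (15 unused).
By complementary slackness, y = 0 for the non-binding constraints.
From A_Bᵀ y = c: 6·y_loom time + 4·y_dye = 38; 1·y_loom time + 5·y_dye = 41.
Solving: y_loom time = 1, y_dye = 8.
Δz = y_dye·Δb = 8 × (-3) = -24, so new z* = 591 − 24 = 567.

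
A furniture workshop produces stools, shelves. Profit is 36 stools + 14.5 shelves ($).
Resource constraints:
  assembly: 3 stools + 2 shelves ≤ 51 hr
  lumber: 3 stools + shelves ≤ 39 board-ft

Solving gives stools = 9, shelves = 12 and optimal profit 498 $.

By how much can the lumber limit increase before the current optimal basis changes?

12

Binding constraints: assembly, lumber. The basis is B = [[3,2],[3,1]] with det -3.
Per unit increase in lumber, x* moves by d = (0.6667, -1).
The basis stays optimal until shelves reaches 0; allowable increase = 12 board-ft.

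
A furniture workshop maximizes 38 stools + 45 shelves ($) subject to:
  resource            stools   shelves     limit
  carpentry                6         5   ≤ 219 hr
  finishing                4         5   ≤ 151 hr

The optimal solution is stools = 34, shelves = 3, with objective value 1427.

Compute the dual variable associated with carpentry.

1

Check each constraint at x*: carpentry 219/219 (tight); finishing 151/151 (tight).
The binding rows give the dual system: 6·y_carpentry + 4·y_finishing = 38 and 5·y_carpentry + 5·y_finishing = 45.
→ y_carpentry = 1 and y_finishing = 8.
Shadow price of carpentry = 1.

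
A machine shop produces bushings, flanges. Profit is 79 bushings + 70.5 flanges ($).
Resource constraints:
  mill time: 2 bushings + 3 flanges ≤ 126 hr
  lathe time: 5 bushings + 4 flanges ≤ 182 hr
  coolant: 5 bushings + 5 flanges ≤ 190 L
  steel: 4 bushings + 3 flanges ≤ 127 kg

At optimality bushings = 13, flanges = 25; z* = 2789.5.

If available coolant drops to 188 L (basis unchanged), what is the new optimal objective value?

Check each constraint at x*: mill time 101/126 (slack 25); lathe time 165/182 (slack 17); coolant 190/190 (tight); steel 127/127 (tight).
By complementary slackness, y = 0 for the non-binding constraints.
The binding rows give the dual system: 5·y_coolant + 4·y_steel = 79 and 5·y_coolant + 3·y_steel = 70.5.
This yields shadow prices y_coolant = 9, y_steel = 8.5.
Δz = y_coolant·Δb = 9 × (-2) = -18, so new z* = 2789.5 − 18 = 2771.5.

2771.5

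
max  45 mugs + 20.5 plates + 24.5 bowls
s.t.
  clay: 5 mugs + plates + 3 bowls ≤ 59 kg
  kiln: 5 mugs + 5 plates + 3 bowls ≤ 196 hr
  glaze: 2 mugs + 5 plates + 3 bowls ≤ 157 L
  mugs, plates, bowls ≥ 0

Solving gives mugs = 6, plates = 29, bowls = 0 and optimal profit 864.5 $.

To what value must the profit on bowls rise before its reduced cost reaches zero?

At the optimum: clay uses 59 of 59 (binding); kiln uses 175 of 196 (slack = 21); glaze uses 157 of 157 (binding).
By complementary slackness, y = 0 for the non-binding constraint.
Dual feasibility on the basic columns requires 5·y_clay + 2·y_glaze = 45, 1·y_clay + 5·y_glaze = 20.5.
Solving: y_clay = 8, y_glaze = 2.5.
bowls enters the basis when its profit ≥ yᵀa₃ = 8·3 + 2.5·3 = 31.5.

31.5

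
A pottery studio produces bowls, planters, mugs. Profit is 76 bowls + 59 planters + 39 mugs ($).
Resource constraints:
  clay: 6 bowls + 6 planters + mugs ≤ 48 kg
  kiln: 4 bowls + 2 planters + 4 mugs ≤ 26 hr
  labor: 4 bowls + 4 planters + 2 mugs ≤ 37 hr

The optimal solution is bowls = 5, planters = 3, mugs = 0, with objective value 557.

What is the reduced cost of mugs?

Binding: clay and kiln. Non-binding: labor (5 unused).
Slack constraints have shadow price 0 (complementary slackness).
Dual feasibility on the basic columns requires 6·y_clay + 4·y_kiln = 76, 6·y_clay + 2·y_kiln = 59.
Solving: y_clay = 7, y_kiln = 8.5.
Reduced cost of mugs: c₃ − yᵀa₃ = 39 − (7·1 + 8.5·4) = 39 − 41 = -2.

-2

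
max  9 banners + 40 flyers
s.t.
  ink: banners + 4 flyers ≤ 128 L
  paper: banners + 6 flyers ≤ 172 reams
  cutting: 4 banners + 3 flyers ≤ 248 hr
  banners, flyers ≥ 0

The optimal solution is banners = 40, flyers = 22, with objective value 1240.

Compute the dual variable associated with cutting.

At the optimum: ink uses 128 of 128 (binding); paper uses 172 of 172 (binding); cutting uses 226 of 248 (slack = 22).
Slack constraints have shadow price 0 (complementary slackness).
The binding rows give the dual system: 1·y_ink + 1·y_paper = 9 and 4·y_ink + 6·y_paper = 40.
→ y_ink = 7 and y_paper = 2.
Shadow price of cutting = 0.

0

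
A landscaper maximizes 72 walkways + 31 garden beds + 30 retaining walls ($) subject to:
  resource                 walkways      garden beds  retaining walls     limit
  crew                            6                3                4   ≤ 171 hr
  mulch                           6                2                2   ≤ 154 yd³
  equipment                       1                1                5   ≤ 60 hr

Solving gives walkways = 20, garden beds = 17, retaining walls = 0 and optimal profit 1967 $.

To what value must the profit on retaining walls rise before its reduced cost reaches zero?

38

At the optimum: crew uses 171 of 171 (binding); mulch uses 154 of 154 (binding); equipment uses 37 of 60 (slack = 23).
Slack constraints have shadow price 0 (complementary slackness).
From A_Bᵀ y = c: 6·y_crew + 6·y_mulch = 72; 3·y_crew + 2·y_mulch = 31.
Solving: y_crew = 7, y_mulch = 5.
retaining walls enters the basis when its profit ≥ yᵀa₃ = 7·4 + 5·2 = 38.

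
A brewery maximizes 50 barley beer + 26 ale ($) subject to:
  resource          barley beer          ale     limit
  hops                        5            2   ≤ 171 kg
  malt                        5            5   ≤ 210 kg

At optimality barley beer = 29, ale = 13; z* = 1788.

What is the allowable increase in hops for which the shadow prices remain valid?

Binding constraints: hops, malt. The basis is B = [[5,2],[5,5]] with det 15.
Per unit increase in hops, x* moves by d = (0.3333, -0.3333).
The basis stays optimal until ale reaches 0; allowable increase = 39 kg.

39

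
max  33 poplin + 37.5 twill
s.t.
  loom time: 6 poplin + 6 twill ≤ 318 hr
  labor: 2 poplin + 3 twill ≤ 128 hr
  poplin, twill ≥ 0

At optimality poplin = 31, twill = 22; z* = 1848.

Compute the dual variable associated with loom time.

4

At the optimum: loom time uses 318 of 318 (binding); labor uses 128 of 128 (binding).
From A_Bᵀ y = c: 6·y_loom time + 2·y_labor = 33; 6·y_loom time + 3·y_labor = 37.5.
Solving: y_loom time = 4, y_labor = 4.5.
Shadow price of loom time = 4.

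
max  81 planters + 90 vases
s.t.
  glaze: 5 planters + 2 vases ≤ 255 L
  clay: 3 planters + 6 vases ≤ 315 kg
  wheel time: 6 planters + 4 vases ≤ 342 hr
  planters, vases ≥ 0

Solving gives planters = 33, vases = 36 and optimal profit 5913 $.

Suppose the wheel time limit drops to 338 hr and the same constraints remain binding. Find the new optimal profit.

5877

Binding: clay and wheel time. Non-binding: glaze (18 unused).
By complementary slackness, y = 0 for the non-binding constraint.
Dual feasibility on the basic columns requires 3·y_clay + 6·y_wheel time = 81, 6·y_clay + 4·y_wheel time = 90.
This yields shadow prices y_clay = 9, y_wheel time = 9.
Δz = y_wheel time·Δb = 9 × (-4) = -36, so new z* = 5913 − 36 = 5877.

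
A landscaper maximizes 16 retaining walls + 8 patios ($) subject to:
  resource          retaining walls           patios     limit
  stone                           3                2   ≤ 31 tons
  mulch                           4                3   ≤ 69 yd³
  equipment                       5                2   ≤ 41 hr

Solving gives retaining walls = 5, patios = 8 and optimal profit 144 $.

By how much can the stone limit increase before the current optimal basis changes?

Binding constraints: stone, equipment. The basis is B = [[3,2],[5,2]] with det -4.
Per unit increase in stone, x* moves by d = (-0.5, 1.25).
The basis stays optimal until retaining walls reaches 0; allowable increase = 10 tons.

10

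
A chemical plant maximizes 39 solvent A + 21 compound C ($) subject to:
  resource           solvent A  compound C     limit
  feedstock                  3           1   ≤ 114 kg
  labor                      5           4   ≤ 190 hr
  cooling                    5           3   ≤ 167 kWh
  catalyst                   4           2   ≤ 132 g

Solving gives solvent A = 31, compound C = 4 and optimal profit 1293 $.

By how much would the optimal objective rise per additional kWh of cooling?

3

At the optimum: feedstock uses 97 of 114 (slack = 17); labor uses 171 of 190 (slack = 19); cooling uses 167 of 167 (binding); catalyst uses 132 of 132 (binding).
Since feedstock, labor are not tight, their duals are 0.
Dual feasibility on the basic columns requires 5·y_cooling + 4·y_catalyst = 39, 3·y_cooling + 2·y_catalyst = 21.
Solving: y_cooling = 3, y_catalyst = 6.
Shadow price of cooling = 3.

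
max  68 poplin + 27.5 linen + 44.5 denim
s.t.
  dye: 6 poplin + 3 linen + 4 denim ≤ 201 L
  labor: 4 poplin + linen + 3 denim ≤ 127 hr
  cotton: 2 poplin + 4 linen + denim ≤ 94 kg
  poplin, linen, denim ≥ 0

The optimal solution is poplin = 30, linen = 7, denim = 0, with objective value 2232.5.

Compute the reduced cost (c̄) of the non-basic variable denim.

-3

Check each constraint at x*: dye 201/201 (tight); labor 127/127 (tight); cotton 88/94 (slack 6).
By complementary slackness, y = 0 for the non-binding constraint.
The binding rows give the dual system: 6·y_dye + 4·y_labor = 68 and 3·y_dye + 1·y_labor = 27.5.
Solving: y_dye = 7, y_labor = 6.5.
Reduced cost of denim: c₃ − yᵀa₃ = 44.5 − (7·4 + 6.5·3) = 44.5 − 47.5 = -3.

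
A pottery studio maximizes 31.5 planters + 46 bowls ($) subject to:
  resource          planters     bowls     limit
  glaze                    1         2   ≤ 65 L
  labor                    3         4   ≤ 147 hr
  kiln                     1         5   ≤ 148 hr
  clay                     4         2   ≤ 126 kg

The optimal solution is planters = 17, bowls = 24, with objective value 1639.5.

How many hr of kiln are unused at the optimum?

11

kiln used = 1·17 + 5·24 = 137; slack = 148 − 137 = 11.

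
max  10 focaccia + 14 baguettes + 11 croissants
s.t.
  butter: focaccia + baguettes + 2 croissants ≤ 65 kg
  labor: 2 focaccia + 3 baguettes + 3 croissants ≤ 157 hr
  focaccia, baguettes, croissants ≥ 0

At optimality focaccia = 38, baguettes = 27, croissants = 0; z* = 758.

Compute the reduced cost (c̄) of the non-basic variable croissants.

-5

Both butter and labor are binding at x*.
Dual feasibility on the basic columns requires 1·y_butter + 2·y_labor = 10, 1·y_butter + 3·y_labor = 14.
Solving: y_butter = 2, y_labor = 4.
Reduced cost of croissants: c₃ − yᵀa₃ = 11 − (2·2 + 4·3) = 11 − 16 = -5.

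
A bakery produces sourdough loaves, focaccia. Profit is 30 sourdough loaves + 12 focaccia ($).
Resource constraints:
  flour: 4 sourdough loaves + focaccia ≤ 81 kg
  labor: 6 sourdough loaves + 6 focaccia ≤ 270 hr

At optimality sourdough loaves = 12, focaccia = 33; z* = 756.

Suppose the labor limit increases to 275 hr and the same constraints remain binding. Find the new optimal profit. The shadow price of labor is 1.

Δb = 5, so new z* = 756 + (1)·(5) = 756 + 5 = 761.

761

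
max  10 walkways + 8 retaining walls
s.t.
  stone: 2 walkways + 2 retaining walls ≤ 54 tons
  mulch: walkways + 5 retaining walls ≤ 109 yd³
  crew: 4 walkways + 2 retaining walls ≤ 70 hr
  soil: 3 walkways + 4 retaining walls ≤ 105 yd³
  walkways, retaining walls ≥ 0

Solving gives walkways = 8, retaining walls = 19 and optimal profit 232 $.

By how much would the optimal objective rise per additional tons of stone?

3

Binding: stone and crew. Non-binding: mulch (6 unused), soil (5 unused).
Slack constraints have shadow price 0 (complementary slackness).
Dual feasibility on the basic columns requires 2·y_stone + 4·y_crew = 10, 2·y_stone + 2·y_crew = 8.
→ y_stone = 3 and y_crew = 1.
Shadow price of stone = 3.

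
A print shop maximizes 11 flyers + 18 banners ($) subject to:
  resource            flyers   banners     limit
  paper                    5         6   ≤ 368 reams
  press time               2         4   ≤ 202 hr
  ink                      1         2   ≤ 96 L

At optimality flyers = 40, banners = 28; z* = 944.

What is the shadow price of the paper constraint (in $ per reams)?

1

Binding: paper and ink. Non-binding: press time (10 unused).
By complementary slackness, y = 0 for the non-binding constraint.
The binding rows give the dual system: 5·y_paper + 1·y_ink = 11 and 6·y_paper + 2·y_ink = 18.
Solving: y_paper = 1, y_ink = 6.
Shadow price of paper = 1.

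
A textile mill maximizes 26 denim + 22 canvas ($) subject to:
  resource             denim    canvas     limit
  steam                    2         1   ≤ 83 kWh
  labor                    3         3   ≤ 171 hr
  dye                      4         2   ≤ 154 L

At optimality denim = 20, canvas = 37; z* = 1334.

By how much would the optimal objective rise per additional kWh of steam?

Check each constraint at x*: steam 77/83 (slack 6); labor 171/171 (tight); dye 154/154 (tight).
By complementary slackness, y = 0 for the non-binding constraint.
From A_Bᵀ y = c: 3·y_labor + 4·y_dye = 26; 3·y_labor + 2·y_dye = 22.
This yields shadow prices y_labor = 6, y_dye = 2.
Shadow price of steam = 0.

0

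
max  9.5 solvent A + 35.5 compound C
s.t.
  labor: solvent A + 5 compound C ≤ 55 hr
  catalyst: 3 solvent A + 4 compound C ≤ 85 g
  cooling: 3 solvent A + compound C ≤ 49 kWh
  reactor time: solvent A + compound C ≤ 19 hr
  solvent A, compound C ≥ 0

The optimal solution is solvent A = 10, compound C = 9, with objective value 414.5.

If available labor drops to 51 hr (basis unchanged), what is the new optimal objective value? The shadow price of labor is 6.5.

Δb = -4, so new z* = 414.5 + (6.5)·(-4) = 414.5 − 26 = 388.5.

388.5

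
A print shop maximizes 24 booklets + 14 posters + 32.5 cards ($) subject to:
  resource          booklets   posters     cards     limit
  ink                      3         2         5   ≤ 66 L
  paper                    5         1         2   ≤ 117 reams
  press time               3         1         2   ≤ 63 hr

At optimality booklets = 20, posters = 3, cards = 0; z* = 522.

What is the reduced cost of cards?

-1.5

Binding: ink and press time. Non-binding: paper (14 unused).
Since paper is not tight, its dual is 0.
From A_Bᵀ y = c: 3·y_ink + 3·y_press time = 24; 2·y_ink + 1·y_press time = 14.
This yields shadow prices y_ink = 6, y_press time = 2.
Reduced cost of cards: c₃ − yᵀa₃ = 32.5 − (6·5 + 2·2) = 32.5 − 34 = -1.5.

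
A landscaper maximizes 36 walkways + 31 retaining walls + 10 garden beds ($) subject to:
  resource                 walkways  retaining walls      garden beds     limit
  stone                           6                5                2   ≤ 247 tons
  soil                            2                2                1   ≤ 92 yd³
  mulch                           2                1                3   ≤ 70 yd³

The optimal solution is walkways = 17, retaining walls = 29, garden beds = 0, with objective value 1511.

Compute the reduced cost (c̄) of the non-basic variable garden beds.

-3

Binding: stone and soil. Non-binding: mulch (7 unused).
By complementary slackness, y = 0 for the non-binding constraint.
From A_Bᵀ y = c: 6·y_stone + 2·y_soil = 36; 5·y_stone + 2·y_soil = 31.
This yields shadow prices y_stone = 5, y_soil = 3.
Reduced cost of garden beds: c₃ − yᵀa₃ = 10 − (5·2 + 3·1) = 10 − 13 = -3.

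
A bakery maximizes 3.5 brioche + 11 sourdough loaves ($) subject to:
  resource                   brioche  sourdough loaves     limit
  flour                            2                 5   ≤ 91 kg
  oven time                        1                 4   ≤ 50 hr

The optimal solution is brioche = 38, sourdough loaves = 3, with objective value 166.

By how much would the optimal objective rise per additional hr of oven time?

Check each constraint at x*: flour 91/91 (tight); oven time 50/50 (tight).
Dual feasibility on the basic columns requires 2·y_flour + 1·y_oven time = 3.5, 5·y_flour + 4·y_oven time = 11.
Solving: y_flour = 1, y_oven time = 1.5.
Shadow price of oven time = 1.5.

1.5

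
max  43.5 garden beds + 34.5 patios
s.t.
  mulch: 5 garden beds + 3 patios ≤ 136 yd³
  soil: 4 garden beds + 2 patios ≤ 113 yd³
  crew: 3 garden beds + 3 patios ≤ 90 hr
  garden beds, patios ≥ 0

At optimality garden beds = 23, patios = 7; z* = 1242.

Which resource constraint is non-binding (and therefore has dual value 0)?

soil

mulch: 136/136 (binding)
soil: 106/113 (slack 7)
crew: 90/90 (binding)
By complementary slackness, a constraint with positive slack has shadow price 0 → soil.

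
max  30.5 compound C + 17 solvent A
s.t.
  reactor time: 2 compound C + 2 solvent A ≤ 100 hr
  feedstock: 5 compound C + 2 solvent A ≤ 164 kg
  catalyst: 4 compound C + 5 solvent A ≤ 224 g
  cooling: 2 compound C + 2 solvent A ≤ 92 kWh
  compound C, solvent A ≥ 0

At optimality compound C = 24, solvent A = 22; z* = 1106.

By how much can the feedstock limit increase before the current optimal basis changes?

Binding constraints: feedstock, cooling. The basis is B = [[5,2],[2,2]] with det 6.
Per unit increase in feedstock, x* moves by d = (0.3333, -0.3333).
The basis stays optimal until solvent A reaches 0; allowable increase = 66 kg.

66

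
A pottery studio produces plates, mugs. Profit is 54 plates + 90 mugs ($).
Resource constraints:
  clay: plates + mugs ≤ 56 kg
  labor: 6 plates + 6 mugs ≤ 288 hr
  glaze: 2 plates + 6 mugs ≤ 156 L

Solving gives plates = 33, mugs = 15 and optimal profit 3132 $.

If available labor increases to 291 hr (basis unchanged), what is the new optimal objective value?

3150

Check each constraint at x*: clay 48/56 (slack 8); labor 288/288 (tight); glaze 156/156 (tight).
Since clay is not tight, its dual is 0.
Dual feasibility on the basic columns requires 6·y_labor + 2·y_glaze = 54, 6·y_labor + 6·y_glaze = 90.
This yields shadow prices y_labor = 6, y_glaze = 9.
Δz = y_labor·Δb = 6 × (3) = 18, so new z* = 3132 + 18 = 3150.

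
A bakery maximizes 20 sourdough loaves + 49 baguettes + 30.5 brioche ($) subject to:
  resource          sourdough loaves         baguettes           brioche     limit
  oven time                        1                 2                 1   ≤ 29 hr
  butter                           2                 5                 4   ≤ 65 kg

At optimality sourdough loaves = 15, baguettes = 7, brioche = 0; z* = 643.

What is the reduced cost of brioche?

At the optimum: oven time uses 29 of 29 (binding); butter uses 65 of 65 (binding).
Dual feasibility on the basic columns requires 1·y_oven time + 2·y_butter = 20, 2·y_oven time + 5·y_butter = 49.
→ y_oven time = 2 and y_butter = 9.
Reduced cost of brioche: c₃ − yᵀa₃ = 30.5 − (2·1 + 9·4) = 30.5 − 38 = -7.5.

-7.5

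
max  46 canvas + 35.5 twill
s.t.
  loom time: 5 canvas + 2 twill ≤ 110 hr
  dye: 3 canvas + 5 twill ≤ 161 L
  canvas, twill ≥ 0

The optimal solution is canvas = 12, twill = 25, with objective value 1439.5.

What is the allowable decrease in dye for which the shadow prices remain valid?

Binding constraints: loom time, dye. The basis is B = [[5,2],[3,5]] with det 19.
Per unit decrease in dye, x* moves by d = (0.1053, -0.2632).
The basis stays optimal until twill reaches 0; allowable decrease = 95 L.

95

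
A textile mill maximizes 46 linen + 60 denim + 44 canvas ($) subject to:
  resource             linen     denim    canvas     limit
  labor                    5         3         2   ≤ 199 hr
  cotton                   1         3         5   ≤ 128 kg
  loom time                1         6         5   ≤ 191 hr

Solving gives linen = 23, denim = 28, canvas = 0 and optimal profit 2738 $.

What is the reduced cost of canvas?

At the optimum: labor uses 199 of 199 (binding); cotton uses 107 of 128 (slack = 21); loom time uses 191 of 191 (binding).
Slack constraints have shadow price 0 (complementary slackness).
The binding rows give the dual system: 5·y_labor + 1·y_loom time = 46 and 3·y_labor + 6·y_loom time = 60.
This yields shadow prices y_labor = 8, y_loom time = 6.
Reduced cost of canvas: c₃ − yᵀa₃ = 44 − (8·2 + 6·5) = 44 − 46 = -2.

-2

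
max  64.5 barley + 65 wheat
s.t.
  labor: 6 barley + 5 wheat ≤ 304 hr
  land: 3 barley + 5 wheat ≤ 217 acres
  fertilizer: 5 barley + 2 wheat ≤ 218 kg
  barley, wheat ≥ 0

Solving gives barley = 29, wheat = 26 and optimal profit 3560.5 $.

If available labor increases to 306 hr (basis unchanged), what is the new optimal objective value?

3577.5

Check each constraint at x*: labor 304/304 (tight); land 217/217 (tight); fertilizer 197/218 (slack 21).
Slack constraints have shadow price 0 (complementary slackness).
Dual feasibility on the basic columns requires 6·y_labor + 3·y_land = 64.5, 5·y_labor + 5·y_land = 65.
→ y_labor = 8.5 and y_land = 4.5.
Δz = y_labor·Δb = 8.5 × (2) = 17, so new z* = 3560.5 + 17 = 3577.5.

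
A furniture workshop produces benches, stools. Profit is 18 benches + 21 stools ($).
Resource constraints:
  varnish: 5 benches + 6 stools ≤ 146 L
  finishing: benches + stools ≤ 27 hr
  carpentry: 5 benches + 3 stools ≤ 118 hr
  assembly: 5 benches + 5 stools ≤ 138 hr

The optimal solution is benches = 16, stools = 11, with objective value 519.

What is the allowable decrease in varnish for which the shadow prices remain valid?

Binding constraints: varnish, finishing. The basis is B = [[5,6],[1,1]] with det -1.
Per unit decrease in varnish, x* moves by d = (1, -1).
The basis stays optimal until carpentry becomes binding; allowable decrease = 2.5 L.

2.5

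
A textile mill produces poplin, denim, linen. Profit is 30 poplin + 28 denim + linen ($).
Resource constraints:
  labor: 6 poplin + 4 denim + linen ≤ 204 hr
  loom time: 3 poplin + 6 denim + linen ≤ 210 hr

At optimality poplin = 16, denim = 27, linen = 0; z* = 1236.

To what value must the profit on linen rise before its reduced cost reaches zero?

Both labor and loom time are binding at x*.
The binding rows give the dual system: 6·y_labor + 3·y_loom time = 30 and 4·y_labor + 6·y_loom time = 28.
Solving: y_labor = 4, y_loom time = 2.
linen enters the basis when its profit ≥ yᵀa₃ = 4·1 + 2·1 = 6.

6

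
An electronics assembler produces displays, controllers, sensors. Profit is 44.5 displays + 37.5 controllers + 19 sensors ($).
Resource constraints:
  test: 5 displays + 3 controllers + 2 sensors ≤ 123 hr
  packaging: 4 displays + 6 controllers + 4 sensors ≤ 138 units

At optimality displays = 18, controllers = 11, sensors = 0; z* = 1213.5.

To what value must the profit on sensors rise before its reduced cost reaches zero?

At the optimum: test uses 123 of 123 (binding); packaging uses 138 of 138 (binding).
From A_Bᵀ y = c: 5·y_test + 4·y_packaging = 44.5; 3·y_test + 6·y_packaging = 37.5.
→ y_test = 6.5 and y_packaging = 3.
sensors enters the basis when its profit ≥ yᵀa₃ = 6.5·2 + 3·4 = 25.

25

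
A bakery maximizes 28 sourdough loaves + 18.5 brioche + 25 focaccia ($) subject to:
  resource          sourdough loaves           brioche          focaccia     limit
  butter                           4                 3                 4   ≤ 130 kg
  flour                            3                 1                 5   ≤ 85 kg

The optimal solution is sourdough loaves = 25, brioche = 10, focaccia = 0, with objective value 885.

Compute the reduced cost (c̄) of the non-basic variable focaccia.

-7

At the optimum: butter uses 130 of 130 (binding); flour uses 85 of 85 (binding).
Dual feasibility on the basic columns requires 4·y_butter + 3·y_flour = 28, 3·y_butter + 1·y_flour = 18.5.
This yields shadow prices y_butter = 5.5, y_flour = 2.
Reduced cost of focaccia: c₃ − yᵀa₃ = 25 − (5.5·4 + 2·5) = 25 − 32 = -7.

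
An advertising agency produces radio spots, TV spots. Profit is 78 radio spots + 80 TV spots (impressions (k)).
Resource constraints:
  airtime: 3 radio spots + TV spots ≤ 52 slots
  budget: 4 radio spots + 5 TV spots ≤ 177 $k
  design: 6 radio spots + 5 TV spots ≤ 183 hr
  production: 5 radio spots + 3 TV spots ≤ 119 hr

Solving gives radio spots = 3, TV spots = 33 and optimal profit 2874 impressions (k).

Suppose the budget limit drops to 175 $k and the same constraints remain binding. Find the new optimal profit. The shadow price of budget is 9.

2856

Δb = -2, so new z* = 2874 + (9)·(-2) = 2874 − 18 = 2856.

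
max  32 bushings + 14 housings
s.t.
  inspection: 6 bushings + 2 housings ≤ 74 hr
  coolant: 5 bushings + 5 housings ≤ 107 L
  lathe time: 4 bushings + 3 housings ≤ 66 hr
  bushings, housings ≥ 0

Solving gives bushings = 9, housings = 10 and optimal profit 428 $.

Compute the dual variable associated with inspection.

Binding: inspection and lathe time. Non-binding: coolant (12 unused).
Since coolant is not tight, its dual is 0.
Dual feasibility on the basic columns requires 6·y_inspection + 4·y_lathe time = 32, 2·y_inspection + 3·y_lathe time = 14.
→ y_inspection = 4 and y_lathe time = 2.
Shadow price of inspection = 4.

4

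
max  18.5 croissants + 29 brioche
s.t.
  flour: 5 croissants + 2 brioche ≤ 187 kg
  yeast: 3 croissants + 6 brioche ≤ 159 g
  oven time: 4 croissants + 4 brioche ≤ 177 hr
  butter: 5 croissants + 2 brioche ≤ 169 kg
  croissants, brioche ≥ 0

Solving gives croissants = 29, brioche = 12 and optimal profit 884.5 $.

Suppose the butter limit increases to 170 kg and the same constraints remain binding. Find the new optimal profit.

885.5

Binding: yeast and butter. Non-binding: flour (18 unused), oven time (13 unused).
Slack constraints have shadow price 0 (complementary slackness).
Dual feasibility on the basic columns requires 3·y_yeast + 5·y_butter = 18.5, 6·y_yeast + 2·y_butter = 29.
Solving: y_yeast = 4.5, y_butter = 1.
Δz = y_butter·Δb = 1 × (1) = 1, so new z* = 884.5 + 1 = 885.5.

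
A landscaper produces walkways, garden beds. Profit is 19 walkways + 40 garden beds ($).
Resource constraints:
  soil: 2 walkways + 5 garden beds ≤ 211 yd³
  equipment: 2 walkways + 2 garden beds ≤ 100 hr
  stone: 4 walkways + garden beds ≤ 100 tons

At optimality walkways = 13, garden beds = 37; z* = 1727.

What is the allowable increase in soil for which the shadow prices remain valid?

39

Binding constraints: soil, equipment. The basis is B = [[2,5],[2,2]] with det -6.
Per unit increase in soil, x* moves by d = (-0.3333, 0.3333).
The basis stays optimal until walkways reaches 0; allowable increase = 39 yd³.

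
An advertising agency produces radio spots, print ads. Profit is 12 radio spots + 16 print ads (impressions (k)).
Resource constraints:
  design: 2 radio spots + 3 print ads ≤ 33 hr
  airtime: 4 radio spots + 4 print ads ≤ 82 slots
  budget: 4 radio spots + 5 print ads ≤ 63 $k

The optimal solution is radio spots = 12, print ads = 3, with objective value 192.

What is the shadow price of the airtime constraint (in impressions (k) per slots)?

At the optimum: design uses 33 of 33 (binding); airtime uses 60 of 82 (slack = 22); budget uses 63 of 63 (binding).
By complementary slackness, y = 0 for the non-binding constraint.
The binding rows give the dual system: 2·y_design + 4·y_budget = 12 and 3·y_design + 5·y_budget = 16.
This yields shadow prices y_design = 2, y_budget = 2.
Shadow price of airtime = 0.

0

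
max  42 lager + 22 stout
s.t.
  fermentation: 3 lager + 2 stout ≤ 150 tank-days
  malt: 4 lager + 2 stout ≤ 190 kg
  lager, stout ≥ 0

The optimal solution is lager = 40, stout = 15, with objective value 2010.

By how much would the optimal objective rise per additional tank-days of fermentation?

2

Check each constraint at x*: fermentation 150/150 (tight); malt 190/190 (tight).
The binding rows give the dual system: 3·y_fermentation + 4·y_malt = 42 and 2·y_fermentation + 2·y_malt = 22.
This yields shadow prices y_fermentation = 2, y_malt = 9.
Shadow price of fermentation = 2.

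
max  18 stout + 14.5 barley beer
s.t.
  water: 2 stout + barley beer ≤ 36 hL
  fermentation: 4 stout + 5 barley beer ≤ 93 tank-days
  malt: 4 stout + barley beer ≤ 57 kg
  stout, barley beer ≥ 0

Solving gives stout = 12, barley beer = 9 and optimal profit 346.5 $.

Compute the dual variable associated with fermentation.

Check each constraint at x*: water 33/36 (slack 3); fermentation 93/93 (tight); malt 57/57 (tight).
By complementary slackness, y = 0 for the non-binding constraint.
The binding rows give the dual system: 4·y_fermentation + 4·y_malt = 18 and 5·y_fermentation + 1·y_malt = 14.5.
This yields shadow prices y_fermentation = 2.5, y_malt = 2.
Shadow price of fermentation = 2.5.

2.5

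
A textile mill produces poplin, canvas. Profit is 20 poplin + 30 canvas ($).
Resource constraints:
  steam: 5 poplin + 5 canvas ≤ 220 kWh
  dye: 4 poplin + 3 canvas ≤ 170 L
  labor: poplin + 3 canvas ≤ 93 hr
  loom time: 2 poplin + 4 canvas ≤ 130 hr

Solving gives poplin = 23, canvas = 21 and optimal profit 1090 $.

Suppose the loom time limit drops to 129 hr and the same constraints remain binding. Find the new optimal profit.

At the optimum: steam uses 220 of 220 (binding); dye uses 155 of 170 (slack = 15); labor uses 86 of 93 (slack = 7); loom time uses 130 of 130 (binding).
By complementary slackness, y = 0 for the non-binding constraints.
From A_Bᵀ y = c: 5·y_steam + 2·y_loom time = 20; 5·y_steam + 4·y_loom time = 30.
Solving: y_steam = 2, y_loom time = 5.
Δz = y_loom time·Δb = 5 × (-1) = -5, so new z* = 1090 − 5 = 1085.

1085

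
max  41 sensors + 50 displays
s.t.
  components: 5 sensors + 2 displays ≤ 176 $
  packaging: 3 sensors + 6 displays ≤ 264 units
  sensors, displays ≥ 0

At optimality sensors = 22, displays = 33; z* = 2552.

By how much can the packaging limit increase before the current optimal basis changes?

Binding constraints: components, packaging. The basis is B = [[5,2],[3,6]] with det 24.
Per unit increase in packaging, x* moves by d = (-0.0833, 0.2083).
The basis stays optimal until sensors reaches 0; allowable increase = 264 units.

264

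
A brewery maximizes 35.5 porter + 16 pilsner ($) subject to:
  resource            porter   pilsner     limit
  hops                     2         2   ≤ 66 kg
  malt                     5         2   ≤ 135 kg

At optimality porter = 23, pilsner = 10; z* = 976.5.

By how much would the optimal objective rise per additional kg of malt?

6.5

At the optimum: hops uses 66 of 66 (binding); malt uses 135 of 135 (binding).
The binding rows give the dual system: 2·y_hops + 5·y_malt = 35.5 and 2·y_hops + 2·y_malt = 16.
Solving: y_hops = 1.5, y_malt = 6.5.
Shadow price of malt = 6.5.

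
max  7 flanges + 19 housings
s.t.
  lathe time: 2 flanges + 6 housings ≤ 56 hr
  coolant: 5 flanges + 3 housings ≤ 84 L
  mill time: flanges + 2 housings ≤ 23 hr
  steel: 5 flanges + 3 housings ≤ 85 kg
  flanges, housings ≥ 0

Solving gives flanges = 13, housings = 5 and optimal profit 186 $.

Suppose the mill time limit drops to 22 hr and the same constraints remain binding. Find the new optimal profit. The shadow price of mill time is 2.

184

Δb = -1, so new z* = 186 + (2)·(-1) = 186 − 2 = 184.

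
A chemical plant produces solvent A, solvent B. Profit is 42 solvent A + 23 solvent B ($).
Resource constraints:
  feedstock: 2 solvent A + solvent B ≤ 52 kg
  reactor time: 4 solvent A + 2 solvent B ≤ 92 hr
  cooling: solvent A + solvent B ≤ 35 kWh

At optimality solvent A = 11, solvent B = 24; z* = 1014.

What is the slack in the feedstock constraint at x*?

feedstock used = 2·11 + 1·24 = 46; slack = 52 − 46 = 6.

6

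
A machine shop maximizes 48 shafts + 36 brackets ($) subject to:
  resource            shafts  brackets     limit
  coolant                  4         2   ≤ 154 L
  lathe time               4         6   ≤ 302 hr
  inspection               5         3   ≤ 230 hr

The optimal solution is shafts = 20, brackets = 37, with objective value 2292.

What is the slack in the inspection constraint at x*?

inspection used = 5·20 + 3·37 = 211; slack = 230 − 211 = 19.

19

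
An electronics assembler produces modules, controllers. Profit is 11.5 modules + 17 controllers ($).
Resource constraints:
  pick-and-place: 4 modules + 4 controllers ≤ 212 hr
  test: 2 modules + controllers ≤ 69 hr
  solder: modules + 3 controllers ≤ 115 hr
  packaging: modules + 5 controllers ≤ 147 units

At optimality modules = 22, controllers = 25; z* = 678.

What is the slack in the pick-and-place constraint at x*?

pick-and-place used = 4·22 + 4·25 = 188; slack = 212 − 188 = 24.

24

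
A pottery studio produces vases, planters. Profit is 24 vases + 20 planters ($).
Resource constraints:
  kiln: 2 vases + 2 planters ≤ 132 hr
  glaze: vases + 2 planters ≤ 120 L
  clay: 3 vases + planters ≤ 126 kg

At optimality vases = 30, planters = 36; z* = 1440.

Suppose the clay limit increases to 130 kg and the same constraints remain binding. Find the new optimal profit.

At the optimum: kiln uses 132 of 132 (binding); glaze uses 102 of 120 (slack = 18); clay uses 126 of 126 (binding).
Slack constraints have shadow price 0 (complementary slackness).
The binding rows give the dual system: 2·y_kiln + 3·y_clay = 24 and 2·y_kiln + 1·y_clay = 20.
Solving: y_kiln = 9, y_clay = 2.
Δz = y_clay·Δb = 2 × (4) = 8, so new z* = 1440 + 8 = 1448.

1448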